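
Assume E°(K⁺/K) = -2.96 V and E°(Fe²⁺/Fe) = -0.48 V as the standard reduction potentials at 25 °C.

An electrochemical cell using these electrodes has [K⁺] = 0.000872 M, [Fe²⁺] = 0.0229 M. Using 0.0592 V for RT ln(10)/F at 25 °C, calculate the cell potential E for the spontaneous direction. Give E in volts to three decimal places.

+2.613 V

Fe²⁺/Fe is the cathode (higher E°), K⁺/K the anode: E°cell = -0.48 − (-2.96) = +2.48 V, n = 2.
Overall: Fe²⁺(aq) + 2 K(s) → Fe(s) + 2 K⁺(aq)
Q = [K⁺]^2 / ([Fe²⁺]); log Q = -4.479.
E = E° − (0.0592/n) log Q = +2.48 − (0.0592/2)(-4.479) = +2.613 V.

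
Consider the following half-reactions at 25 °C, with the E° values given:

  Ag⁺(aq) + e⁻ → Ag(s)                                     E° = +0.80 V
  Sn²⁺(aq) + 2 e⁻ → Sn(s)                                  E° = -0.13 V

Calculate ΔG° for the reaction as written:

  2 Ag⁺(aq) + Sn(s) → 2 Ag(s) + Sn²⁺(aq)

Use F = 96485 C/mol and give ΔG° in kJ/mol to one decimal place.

As written, Ag⁺/Ag is reduced (cathode) and Sn²⁺/Sn is oxidised (anode), so E°cell = (+0.80) − (-0.13) = +0.93 V.
Balancing electrons gives n = 2.
ΔG° = −nFE° = −(2)(96485)(+0.93) = -179,462 J = -179.5 kJ/mol.

-179.5 kJ/mol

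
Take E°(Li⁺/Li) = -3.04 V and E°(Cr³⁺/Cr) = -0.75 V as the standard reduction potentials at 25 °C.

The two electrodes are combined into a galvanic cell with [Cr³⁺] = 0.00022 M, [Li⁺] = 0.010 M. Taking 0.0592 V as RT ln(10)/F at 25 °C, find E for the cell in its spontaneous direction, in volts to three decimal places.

+2.336 V

Cr³⁺/Cr is the cathode (higher E°), Li⁺/Li the anode: E°cell = -0.75 − (-3.04) = +2.29 V, n = 3.
Overall: Cr³⁺(aq) + 3 Li(s) → Cr(s) + 3 Li⁺(aq)
Q = [Li⁺]^3 / ([Cr³⁺]); log Q = -2.342.
E = E° − (0.0592/n) log Q = +2.29 − (0.0592/3)(-2.342) = +2.336 V.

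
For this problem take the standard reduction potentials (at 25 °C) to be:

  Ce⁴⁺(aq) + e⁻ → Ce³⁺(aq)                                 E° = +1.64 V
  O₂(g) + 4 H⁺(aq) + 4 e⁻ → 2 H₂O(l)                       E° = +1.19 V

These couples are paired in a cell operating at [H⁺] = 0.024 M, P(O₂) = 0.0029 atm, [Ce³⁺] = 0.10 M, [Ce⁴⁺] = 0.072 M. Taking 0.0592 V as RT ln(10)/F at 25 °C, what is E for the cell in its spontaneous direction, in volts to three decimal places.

+0.575 V

Ce⁴⁺/Ce³⁺ is the cathode (higher E°), O₂/H₂O the anode: E°cell = +1.64 − (+1.19) = +0.45 V, n = 4.
Overall: 4 Ce⁴⁺(aq) + 2 H₂O(l) → 4 Ce³⁺(aq) + O₂(g) + 4 H⁺(aq)
Q = [Ce³⁺]^4·P(O₂)·[H⁺]^4 / ([Ce⁴⁺]^4); log Q = -8.446.
E = E° − (0.0592/n) log Q = +0.45 − (0.0592/4)(-8.446) = +0.575 V.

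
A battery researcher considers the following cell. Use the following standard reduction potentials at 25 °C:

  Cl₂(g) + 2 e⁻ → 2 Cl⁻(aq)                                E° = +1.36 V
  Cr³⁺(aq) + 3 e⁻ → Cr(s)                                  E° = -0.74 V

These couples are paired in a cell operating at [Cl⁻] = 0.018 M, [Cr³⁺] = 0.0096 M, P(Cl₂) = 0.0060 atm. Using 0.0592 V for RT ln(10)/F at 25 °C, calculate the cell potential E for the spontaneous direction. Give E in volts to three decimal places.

Cl₂/Cl⁻ is the cathode (higher E°), Cr³⁺/Cr the anode: E°cell = +1.36 − (-0.74) = +2.10 V, n = 6.
Overall: 3 Cl₂(g) + 2 Cr(s) → 6 Cl⁻(aq) + 2 Cr³⁺(aq)
Q = [Cl⁻]^6·[Cr³⁺]^2 / (P(Cl₂)^3); log Q = -7.838.
E = E° − (0.0592/n) log Q = +2.10 − (0.0592/6)(-7.838) = +2.177 V.

+2.177 V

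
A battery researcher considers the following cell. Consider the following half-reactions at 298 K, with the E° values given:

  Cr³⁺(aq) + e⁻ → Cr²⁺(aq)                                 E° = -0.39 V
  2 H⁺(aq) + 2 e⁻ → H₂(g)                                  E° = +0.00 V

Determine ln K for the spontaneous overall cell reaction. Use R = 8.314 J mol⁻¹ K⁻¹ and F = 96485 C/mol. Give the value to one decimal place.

30.4

Cathode: H⁺/H₂; anode: Cr³⁺/Cr²⁺. E°cell = (+0.00) − (-0.39) = +0.39 V, with n = 2.
ΔG° = −nFE° = −RT ln K, so ln K = nFE°/(RT) = (2)(96485)(+0.39) / ((8.314)(298)) = 30.376.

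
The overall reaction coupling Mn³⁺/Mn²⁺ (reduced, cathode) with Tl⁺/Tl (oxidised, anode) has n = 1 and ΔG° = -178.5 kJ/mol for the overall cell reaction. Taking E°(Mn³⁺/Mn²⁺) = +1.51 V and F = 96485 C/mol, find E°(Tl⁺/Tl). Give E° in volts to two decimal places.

-0.34 V

E°cell = −ΔG°/(nF) = −(-178.5×10³)/((1)(96485)) = +1.850 V.
Since Mn³⁺/Mn²⁺ is the cathode and Tl⁺/Tl the anode, E°cell = E°(Mn³⁺/Mn²⁺) − E°(Tl⁺/Tl).
So E°(Tl⁺/Tl) = E°(Mn³⁺/Mn²⁺) − E°cell = (+1.51) − (+1.850) = -0.34 V.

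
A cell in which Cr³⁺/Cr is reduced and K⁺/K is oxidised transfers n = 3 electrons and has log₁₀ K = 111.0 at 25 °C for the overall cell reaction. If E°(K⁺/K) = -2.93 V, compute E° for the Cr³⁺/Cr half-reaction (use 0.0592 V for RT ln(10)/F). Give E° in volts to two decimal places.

-0.74 V

E°cell = (0.0592/n)·log K = (0.0592/3)(111.0) = +2.190 V.
Since Cr³⁺/Cr is the cathode and K⁺/K the anode, E°cell = E°(Cr³⁺/Cr) − E°(K⁺/K).
So E°(Cr³⁺/Cr) = E°cell + E°(K⁺/K) = +2.190 + (-2.93) = -0.74 V.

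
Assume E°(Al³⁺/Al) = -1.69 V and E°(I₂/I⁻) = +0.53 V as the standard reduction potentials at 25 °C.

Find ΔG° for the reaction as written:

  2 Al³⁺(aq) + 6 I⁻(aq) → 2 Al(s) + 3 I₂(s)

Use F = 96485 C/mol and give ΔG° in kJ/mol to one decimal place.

+1285.2 kJ/mol

As written, Al³⁺/Al is reduced (cathode) and I₂/I⁻ is oxidised (anode), so E°cell = (-1.69) − (+0.53) = -2.22 V.
Balancing electrons gives n = 6.
ΔG° = −nFE° = −(6)(96485)(-2.22) = 1,285,180 J = +1285.2 kJ/mol.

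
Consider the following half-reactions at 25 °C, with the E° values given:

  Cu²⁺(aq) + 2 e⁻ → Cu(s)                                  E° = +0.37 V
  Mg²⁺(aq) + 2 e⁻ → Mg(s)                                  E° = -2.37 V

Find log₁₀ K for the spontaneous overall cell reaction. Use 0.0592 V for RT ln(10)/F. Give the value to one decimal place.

92.6

Cathode: Cu²⁺/Cu; anode: Mg²⁺/Mg. E°cell = +2.74 V, n = 2.
log K = nE°cell / 0.0592 = (2)(+2.74) / 0.0592 = 92.6.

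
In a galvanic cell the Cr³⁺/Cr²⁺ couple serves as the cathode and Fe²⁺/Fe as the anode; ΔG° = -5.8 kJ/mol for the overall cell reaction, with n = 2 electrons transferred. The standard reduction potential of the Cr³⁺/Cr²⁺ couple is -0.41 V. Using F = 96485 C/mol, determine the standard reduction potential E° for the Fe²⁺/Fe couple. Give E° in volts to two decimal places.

E°cell = −ΔG°/(nF) = −(-5.8×10³)/((2)(96485)) = +0.030 V.
Since Cr³⁺/Cr²⁺ is the cathode and Fe²⁺/Fe the anode, E°cell = E°(Cr³⁺/Cr²⁺) − E°(Fe²⁺/Fe).
So E°(Fe²⁺/Fe) = E°(Cr³⁺/Cr²⁺) − E°cell = (-0.41) − (+0.030) = -0.44 V.

-0.44 V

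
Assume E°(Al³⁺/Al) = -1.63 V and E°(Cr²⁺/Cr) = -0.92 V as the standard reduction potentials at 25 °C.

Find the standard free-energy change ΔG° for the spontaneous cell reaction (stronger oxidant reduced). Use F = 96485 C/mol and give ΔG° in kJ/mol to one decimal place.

-411.0 kJ/mol

Cr²⁺/Cr (E° = -0.92 V) is the cathode; Al³⁺/Al (E° = -1.63 V) is the anode, so E°cell = +0.71 V.
Balancing electrons gives n = 6 (lcm of 2 and 3).
ΔG° = −nFE° = −(6)(96485)(+0.71) = -411,026 J = -411.0 kJ/mol.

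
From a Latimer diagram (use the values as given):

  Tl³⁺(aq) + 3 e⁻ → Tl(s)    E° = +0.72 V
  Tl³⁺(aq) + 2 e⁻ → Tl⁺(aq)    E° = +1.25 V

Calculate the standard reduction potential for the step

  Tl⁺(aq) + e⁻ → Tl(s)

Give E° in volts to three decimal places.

-0.340 V

Sequential free energies add, so n₃E°₃ = n₁E°₁ + n₂E°₂.
With n₃ = 3, and the known step contributing 2×(+1.25) V, the unknown satisfies 1·E° = 3×(+0.72) − 2×(+1.25) = -0.340.
E° = -0.340 / 1 = -0.340 V.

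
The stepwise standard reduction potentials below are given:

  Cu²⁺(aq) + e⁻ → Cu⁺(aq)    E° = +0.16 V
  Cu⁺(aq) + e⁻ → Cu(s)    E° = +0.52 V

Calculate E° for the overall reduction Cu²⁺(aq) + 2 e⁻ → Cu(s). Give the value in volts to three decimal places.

+0.340 V

Since ΔG° = −nFE° is additive over sequential reductions, n₃E°₃ = n₁E°₁ + n₂E°₂.
E°₃ = (1×+0.16 + 1×+0.52) / 2 = (+0.680) / 2 = +0.340 V.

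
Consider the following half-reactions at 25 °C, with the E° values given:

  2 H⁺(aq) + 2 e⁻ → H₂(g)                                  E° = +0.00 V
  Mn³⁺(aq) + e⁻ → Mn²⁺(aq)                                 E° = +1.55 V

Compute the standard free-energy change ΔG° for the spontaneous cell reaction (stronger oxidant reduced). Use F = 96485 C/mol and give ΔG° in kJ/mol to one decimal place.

-299.1 kJ/mol

Mn³⁺/Mn²⁺ (E° = +1.55 V) is the cathode; H⁺/H₂ (E° = +0.00 V) is the anode, so E°cell = +1.55 V.
Balancing electrons gives n = 2 (lcm of 1 and 2).
ΔG° = −nFE° = −(2)(96485)(+1.55) = -299,104 J = -299.1 kJ/mol.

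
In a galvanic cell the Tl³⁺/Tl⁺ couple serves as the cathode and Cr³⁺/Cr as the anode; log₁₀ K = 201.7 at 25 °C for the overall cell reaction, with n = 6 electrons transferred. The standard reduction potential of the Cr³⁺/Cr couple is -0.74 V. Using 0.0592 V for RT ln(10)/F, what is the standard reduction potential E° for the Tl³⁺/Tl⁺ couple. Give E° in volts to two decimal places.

+1.25 V

E°cell = (0.0592/n)·log K = (0.0592/6)(201.7) = +1.990 V.
Since Tl³⁺/Tl⁺ is the cathode and Cr³⁺/Cr the anode, E°cell = E°(Tl³⁺/Tl⁺) − E°(Cr³⁺/Cr).
So E°(Tl³⁺/Tl⁺) = E°cell + E°(Cr³⁺/Cr) = +1.990 + (-0.74) = +1.25 V.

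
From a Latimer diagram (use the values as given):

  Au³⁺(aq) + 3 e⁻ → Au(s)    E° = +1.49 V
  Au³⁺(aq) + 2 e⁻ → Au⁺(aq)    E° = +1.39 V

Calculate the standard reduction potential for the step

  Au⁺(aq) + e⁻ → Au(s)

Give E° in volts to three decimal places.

+1.690 V

Sequential free energies add, so n₃E°₃ = n₁E°₁ + n₂E°₂.
With n₃ = 3, and the known step contributing 2×(+1.39) V, the unknown satisfies 1·E° = 3×(+1.49) − 2×(+1.39) = +1.690.
E° = +1.690 / 1 = +1.690 V.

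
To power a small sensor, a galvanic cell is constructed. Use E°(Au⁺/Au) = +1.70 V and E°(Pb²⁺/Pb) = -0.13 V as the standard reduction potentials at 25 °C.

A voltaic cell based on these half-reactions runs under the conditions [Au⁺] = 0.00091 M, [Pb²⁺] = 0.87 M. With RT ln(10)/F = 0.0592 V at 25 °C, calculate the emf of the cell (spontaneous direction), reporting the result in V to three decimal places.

Au⁺/Au is the cathode (higher E°), Pb²⁺/Pb the anode: E°cell = +1.70 − (-0.13) = +1.83 V, n = 2.
Overall: 2 Au⁺(aq) + Pb(s) → 2 Au(s) + Pb²⁺(aq)
Q = [Pb²⁺] / ([Au⁺]^2); log Q = 6.021.
E = E° − (0.0592/n) log Q = +1.83 − (0.0592/2)(6.021) = +1.652 V.

+1.652 V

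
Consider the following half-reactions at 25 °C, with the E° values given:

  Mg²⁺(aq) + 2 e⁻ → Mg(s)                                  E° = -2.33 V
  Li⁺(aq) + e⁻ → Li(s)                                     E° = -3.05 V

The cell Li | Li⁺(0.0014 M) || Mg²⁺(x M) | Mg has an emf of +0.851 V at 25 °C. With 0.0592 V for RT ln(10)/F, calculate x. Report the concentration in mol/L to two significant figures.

0.052 M

Mg²⁺/Mg is the cathode, Li⁺/Li the anode: E°cell = +0.72 V, n = 2.
Overall reaction: Mg²⁺(aq) + 2 Li(s) → Mg(s) + 2 Li⁺(aq); Q = [Li⁺]^2/[Mg²⁺]^1.
From E = E° − (0.0592/n) log Q: log Q = (E° − E)·n/0.0592 = (+0.72 − (+0.851))·2/0.0592 = -4.4257.
So 1·log[Mg²⁺] = 2·log(0.0014) − log Q = -5.7077 − (-4.4257) = -1.2820; [Mg²⁺] = 10^(-1.2820) ≈ 0.052 M.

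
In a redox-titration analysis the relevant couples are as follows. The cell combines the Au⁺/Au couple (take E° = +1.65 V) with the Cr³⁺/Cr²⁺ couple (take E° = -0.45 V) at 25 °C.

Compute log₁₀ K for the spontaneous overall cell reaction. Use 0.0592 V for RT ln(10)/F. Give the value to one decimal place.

35.5

Cathode: Au⁺/Au; anode: Cr³⁺/Cr²⁺. E°cell = +2.10 V, n = 1.
log K = nE°cell / 0.0592 = (1)(+2.10) / 0.0592 = 35.5.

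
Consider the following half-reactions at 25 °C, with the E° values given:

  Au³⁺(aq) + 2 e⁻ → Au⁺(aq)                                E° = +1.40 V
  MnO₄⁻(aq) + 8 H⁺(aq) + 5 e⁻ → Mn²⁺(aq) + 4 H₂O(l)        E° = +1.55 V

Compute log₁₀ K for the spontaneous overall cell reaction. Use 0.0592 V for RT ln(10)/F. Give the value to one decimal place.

25.3

Cathode: MnO₄⁻/Mn²⁺; anode: Au³⁺/Au⁺. E°cell = +0.15 V, n = 10.
log K = nE°cell / 0.0592 = (10)(+0.15) / 0.0592 = 25.3.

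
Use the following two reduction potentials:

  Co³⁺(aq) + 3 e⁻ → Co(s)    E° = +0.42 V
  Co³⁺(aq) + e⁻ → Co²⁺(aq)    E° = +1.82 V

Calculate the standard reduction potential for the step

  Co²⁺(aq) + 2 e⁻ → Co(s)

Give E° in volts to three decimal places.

-0.280 V

Sequential free energies add, so n₃E°₃ = n₁E°₁ + n₂E°₂.
With n₃ = 3, and the known step contributing 1×(+1.82) V, the unknown satisfies 2·E° = 3×(+0.42) − 1×(+1.82) = -0.560.
E° = -0.560 / 2 = -0.280 V.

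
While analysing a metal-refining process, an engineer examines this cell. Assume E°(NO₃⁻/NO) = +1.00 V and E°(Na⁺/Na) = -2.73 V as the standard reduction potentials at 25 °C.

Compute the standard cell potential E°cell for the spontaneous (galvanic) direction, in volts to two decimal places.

The NO₃⁻/NO couple has the higher reduction potential, so it is the cathode; Na⁺/Na is oxidised at the anode.
E°cell = E°(cathode) − E°(anode) = (+1.00) − (-2.73) = +3.73 V.

+3.73 V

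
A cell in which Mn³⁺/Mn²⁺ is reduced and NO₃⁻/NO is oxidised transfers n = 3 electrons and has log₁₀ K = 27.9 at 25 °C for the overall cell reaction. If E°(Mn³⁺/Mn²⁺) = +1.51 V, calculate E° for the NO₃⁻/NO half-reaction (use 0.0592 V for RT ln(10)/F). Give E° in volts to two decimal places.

+0.96 V

E°cell = (0.0592/n)·log K = (0.0592/3)(27.9) = +0.551 V.
Since Mn³⁺/Mn²⁺ is the cathode and NO₃⁻/NO the anode, E°cell = E°(Mn³⁺/Mn²⁺) − E°(NO₃⁻/NO).
So E°(NO₃⁻/NO) = E°(Mn³⁺/Mn²⁺) − E°cell = (+1.51) − (+0.551) = +0.96 V.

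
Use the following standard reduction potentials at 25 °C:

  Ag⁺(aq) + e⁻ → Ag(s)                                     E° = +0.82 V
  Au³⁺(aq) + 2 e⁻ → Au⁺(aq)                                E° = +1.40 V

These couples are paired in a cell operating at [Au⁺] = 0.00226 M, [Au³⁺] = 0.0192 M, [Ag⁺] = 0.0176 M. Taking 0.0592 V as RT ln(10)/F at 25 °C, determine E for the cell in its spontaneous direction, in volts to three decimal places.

+0.711 V

Au³⁺/Au⁺ is the cathode (higher E°), Ag⁺/Ag the anode: E°cell = +1.40 − (+0.82) = +0.58 V, n = 2.
Overall: Au³⁺(aq) + 2 Ag(s) → Au⁺(aq) + 2 Ag⁺(aq)
Q = [Au⁺]·[Ag⁺]^2 / ([Au³⁺]); log Q = -4.438.
E = E° − (0.0592/n) log Q = +0.58 − (0.0592/2)(-4.438) = +0.711 V.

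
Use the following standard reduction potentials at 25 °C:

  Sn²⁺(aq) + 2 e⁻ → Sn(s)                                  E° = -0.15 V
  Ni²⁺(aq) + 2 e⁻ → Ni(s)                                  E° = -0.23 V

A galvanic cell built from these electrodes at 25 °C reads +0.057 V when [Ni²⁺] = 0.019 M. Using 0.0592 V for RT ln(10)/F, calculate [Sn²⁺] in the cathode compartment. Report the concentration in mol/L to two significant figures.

Sn²⁺/Sn is the cathode, Ni²⁺/Ni the anode: E°cell = +0.08 V, n = 2.
Overall reaction: Sn²⁺(aq) + Ni(s) → Sn(s) + Ni²⁺(aq); Q = [Ni²⁺]^1/[Sn²⁺]^1.
From E = E° − (0.0592/n) log Q: log Q = (E° − E)·n/0.0592 = (+0.08 − (+0.057))·2/0.0592 = 0.7770.
So 1·log[Sn²⁺] = 1·log(0.019) − log Q = -1.7212 − (0.7770) = -2.4982; [Sn²⁺] = 10^(-2.4982) ≈ 0.0032 M.

0.0032 M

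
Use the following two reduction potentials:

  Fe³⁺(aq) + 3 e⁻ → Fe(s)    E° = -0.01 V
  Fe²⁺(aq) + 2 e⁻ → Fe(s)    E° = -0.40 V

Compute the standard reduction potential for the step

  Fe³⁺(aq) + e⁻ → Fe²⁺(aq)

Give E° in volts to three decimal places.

Sequential free energies add, so n₃E°₃ = n₁E°₁ + n₂E°₂.
With n₃ = 3, and the known step contributing 2×(-0.40) V, the unknown satisfies 1·E° = 3×(-0.01) − 2×(-0.40) = +0.770.
E° = +0.770 / 1 = +0.770 V.

+0.770 V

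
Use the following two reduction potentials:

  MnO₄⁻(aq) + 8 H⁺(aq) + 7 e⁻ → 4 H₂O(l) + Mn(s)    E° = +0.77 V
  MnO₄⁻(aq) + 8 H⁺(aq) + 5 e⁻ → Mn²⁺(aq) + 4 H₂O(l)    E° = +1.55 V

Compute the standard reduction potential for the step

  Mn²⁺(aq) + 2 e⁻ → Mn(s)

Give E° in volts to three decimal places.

Sequential free energies add, so n₃E°₃ = n₁E°₁ + n₂E°₂.
With n₃ = 7, and the known step contributing 5×(+1.55) V, the unknown satisfies 2·E° = 7×(+0.77) − 5×(+1.55) = -2.360.
E° = -2.360 / 2 = -1.180 V.

-1.180 V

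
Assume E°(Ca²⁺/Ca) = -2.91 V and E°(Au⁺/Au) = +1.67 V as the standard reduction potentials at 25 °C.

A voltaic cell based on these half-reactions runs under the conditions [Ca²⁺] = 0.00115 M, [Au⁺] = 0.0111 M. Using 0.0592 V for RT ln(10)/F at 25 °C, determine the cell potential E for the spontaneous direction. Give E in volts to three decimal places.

Au⁺/Au is the cathode (higher E°), Ca²⁺/Ca the anode: E°cell = +1.67 − (-2.91) = +4.58 V, n = 2.
Overall: 2 Au⁺(aq) + Ca(s) → 2 Au(s) + Ca²⁺(aq)
Q = [Ca²⁺] / ([Au⁺]^2); log Q = 0.970.
E = E° − (0.0592/n) log Q = +4.58 − (0.0592/2)(0.970) = +4.551 V.

+4.551 V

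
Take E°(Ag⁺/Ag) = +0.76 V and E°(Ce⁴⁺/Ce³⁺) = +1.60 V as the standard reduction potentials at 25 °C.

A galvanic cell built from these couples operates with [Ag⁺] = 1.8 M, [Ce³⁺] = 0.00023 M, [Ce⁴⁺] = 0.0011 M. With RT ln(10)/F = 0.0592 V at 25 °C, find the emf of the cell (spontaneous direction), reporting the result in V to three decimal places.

Ce⁴⁺/Ce³⁺ is the cathode (higher E°), Ag⁺/Ag the anode: E°cell = +1.60 − (+0.76) = +0.84 V, n = 1.
Overall: Ce⁴⁺(aq) + Ag(s) → Ce³⁺(aq) + Ag⁺(aq)
Q = [Ce³⁺]·[Ag⁺] / ([Ce⁴⁺]); log Q = -0.424.
E = E° − (0.0592/n) log Q = +0.84 − (0.0592/1)(-0.424) = +0.865 V.

+0.865 V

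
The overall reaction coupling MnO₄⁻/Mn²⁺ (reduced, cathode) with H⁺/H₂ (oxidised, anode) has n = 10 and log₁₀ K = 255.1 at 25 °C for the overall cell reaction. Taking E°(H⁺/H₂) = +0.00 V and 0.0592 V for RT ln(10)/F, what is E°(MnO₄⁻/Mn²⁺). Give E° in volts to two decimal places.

E°cell = (0.0592/n)·log K = (0.0592/10)(255.1) = +1.510 V.
Since MnO₄⁻/Mn²⁺ is the cathode and H⁺/H₂ the anode, E°cell = E°(MnO₄⁻/Mn²⁺) − E°(H⁺/H₂).
So E°(MnO₄⁻/Mn²⁺) = E°cell + E°(H⁺/H₂) = +1.510 + (+0.00) = +1.51 V.

+1.51 V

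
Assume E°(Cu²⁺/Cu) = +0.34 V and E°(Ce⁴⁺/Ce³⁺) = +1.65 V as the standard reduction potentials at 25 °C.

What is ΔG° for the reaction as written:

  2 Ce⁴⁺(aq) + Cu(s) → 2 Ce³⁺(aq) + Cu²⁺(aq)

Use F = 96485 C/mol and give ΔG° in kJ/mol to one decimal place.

-252.8 kJ/mol

As written, Ce⁴⁺/Ce³⁺ is reduced (cathode) and Cu²⁺/Cu is oxidised (anode), so E°cell = (+1.65) − (+0.34) = +1.31 V.
Balancing electrons gives n = 2.
ΔG° = −nFE° = −(2)(96485)(+1.31) = -252,791 J = -252.8 kJ/mol.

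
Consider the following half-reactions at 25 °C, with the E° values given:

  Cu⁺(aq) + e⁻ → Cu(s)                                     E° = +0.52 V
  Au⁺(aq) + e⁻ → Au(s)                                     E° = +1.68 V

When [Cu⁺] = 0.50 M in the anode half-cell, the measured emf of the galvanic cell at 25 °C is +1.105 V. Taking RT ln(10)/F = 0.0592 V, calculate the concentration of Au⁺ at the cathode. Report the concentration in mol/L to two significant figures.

0.059 M

Au⁺/Au is the cathode, Cu⁺/Cu the anode: E°cell = +1.16 V, n = 1.
Overall reaction: Au⁺(aq) + Cu(s) → Au(s) + Cu⁺(aq); Q = [Cu⁺]^1/[Au⁺]^1.
From E = E° − (0.0592/n) log Q: log Q = (E° − E)·n/0.0592 = (+1.16 − (+1.105))·1/0.0592 = 0.9291.
So 1·log[Au⁺] = 1·log(0.5) − log Q = -0.3010 − (0.9291) = -1.2301; [Au⁺] = 10^(-1.2301) ≈ 0.059 M.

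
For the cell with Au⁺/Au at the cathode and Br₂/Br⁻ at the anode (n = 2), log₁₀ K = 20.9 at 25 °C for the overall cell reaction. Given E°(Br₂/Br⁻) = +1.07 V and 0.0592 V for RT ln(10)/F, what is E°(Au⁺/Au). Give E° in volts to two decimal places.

E°cell = (0.0592/n)·log K = (0.0592/2)(20.9) = +0.619 V.
Since Au⁺/Au is the cathode and Br₂/Br⁻ the anode, E°cell = E°(Au⁺/Au) − E°(Br₂/Br⁻).
So E°(Au⁺/Au) = E°cell + E°(Br₂/Br⁻) = +0.619 + (+1.07) = +1.69 V.

+1.69 V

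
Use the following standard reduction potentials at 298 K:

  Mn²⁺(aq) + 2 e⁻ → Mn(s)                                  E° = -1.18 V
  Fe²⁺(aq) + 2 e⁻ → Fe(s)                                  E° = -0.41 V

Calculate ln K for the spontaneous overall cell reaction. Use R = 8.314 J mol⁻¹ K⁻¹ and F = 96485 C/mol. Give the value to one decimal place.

Cathode: Fe²⁺/Fe; anode: Mn²⁺/Mn. E°cell = (-0.41) − (-1.18) = +0.77 V, with n = 2.
ΔG° = −nFE° = −RT ln K, so ln K = nFE°/(RT) = (2)(96485)(+0.77) / ((8.314)(298)) = 59.973.

60.0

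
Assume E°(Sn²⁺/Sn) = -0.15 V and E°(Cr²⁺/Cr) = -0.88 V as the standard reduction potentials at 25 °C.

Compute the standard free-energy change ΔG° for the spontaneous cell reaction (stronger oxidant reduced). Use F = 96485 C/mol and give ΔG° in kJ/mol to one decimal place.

Sn²⁺/Sn (E° = -0.15 V) is the cathode; Cr²⁺/Cr (E° = -0.88 V) is the anode, so E°cell = +0.73 V.
Balancing electrons gives n = 2 (lcm of 2 and 2).
ΔG° = −nFE° = −(2)(96485)(+0.73) = -140,868 J = -140.9 kJ/mol.

-140.9 kJ/mol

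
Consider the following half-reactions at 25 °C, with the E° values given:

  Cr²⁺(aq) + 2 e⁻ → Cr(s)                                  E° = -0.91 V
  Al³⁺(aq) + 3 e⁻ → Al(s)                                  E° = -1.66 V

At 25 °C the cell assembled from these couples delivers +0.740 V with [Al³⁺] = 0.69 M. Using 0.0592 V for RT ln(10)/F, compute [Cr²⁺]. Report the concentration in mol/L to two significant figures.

Cr²⁺/Cr is the cathode, Al³⁺/Al the anode: E°cell = +0.75 V, n = 6.
Overall reaction: 3 Cr²⁺(aq) + 2 Al(s) → 3 Cr(s) + 2 Al³⁺(aq); Q = [Al³⁺]^2/[Cr²⁺]^3.
From E = E° − (0.0592/n) log Q: log Q = (E° − E)·n/0.0592 = (+0.75 − (+0.740))·6/0.0592 = 1.0135.
So 3·log[Cr²⁺] = 2·log(0.69) − log Q = -0.3223 − (1.0135) = -1.3358; log[Cr²⁺] = -1.3358 / 3 = -0.4453; [Cr²⁺] = 10^(-0.4453) ≈ 0.36 M.

0.36 M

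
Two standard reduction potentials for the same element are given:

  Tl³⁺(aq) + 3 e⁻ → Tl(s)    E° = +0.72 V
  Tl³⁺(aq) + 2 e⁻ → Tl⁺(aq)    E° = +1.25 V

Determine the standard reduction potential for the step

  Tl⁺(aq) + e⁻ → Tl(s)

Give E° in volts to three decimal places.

Sequential free energies add, so n₃E°₃ = n₁E°₁ + n₂E°₂.
With n₃ = 3, and the known step contributing 2×(+1.25) V, the unknown satisfies 1·E° = 3×(+0.72) − 2×(+1.25) = -0.340.
E° = -0.340 / 1 = -0.340 V.

-0.340 V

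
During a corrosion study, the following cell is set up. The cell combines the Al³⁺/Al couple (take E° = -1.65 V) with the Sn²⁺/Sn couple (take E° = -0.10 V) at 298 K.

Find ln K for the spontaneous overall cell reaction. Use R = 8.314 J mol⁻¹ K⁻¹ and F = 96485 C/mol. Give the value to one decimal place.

362.2

Cathode: Sn²⁺/Sn; anode: Al³⁺/Al. E°cell = (-0.10) − (-1.65) = +1.55 V, with n = 6.
ΔG° = −nFE° = −RT ln K, so ln K = nFE°/(RT) = (6)(96485)(+1.55) / ((8.314)(298)) = 362.173.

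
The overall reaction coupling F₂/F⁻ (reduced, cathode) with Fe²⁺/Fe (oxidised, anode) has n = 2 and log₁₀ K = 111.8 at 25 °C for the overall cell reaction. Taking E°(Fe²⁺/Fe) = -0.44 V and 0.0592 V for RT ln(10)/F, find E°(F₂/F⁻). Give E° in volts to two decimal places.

+2.87 V

E°cell = (0.0592/n)·log K = (0.0592/2)(111.8) = +3.309 V.
Since F₂/F⁻ is the cathode and Fe²⁺/Fe the anode, E°cell = E°(F₂/F⁻) − E°(Fe²⁺/Fe).
So E°(F₂/F⁻) = E°cell + E°(Fe²⁺/Fe) = +3.309 + (-0.44) = +2.87 V.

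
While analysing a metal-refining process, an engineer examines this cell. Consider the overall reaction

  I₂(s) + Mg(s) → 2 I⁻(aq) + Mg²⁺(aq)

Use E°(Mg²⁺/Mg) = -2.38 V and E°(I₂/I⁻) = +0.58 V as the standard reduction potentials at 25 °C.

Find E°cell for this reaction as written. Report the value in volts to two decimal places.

The I₂/I⁻ couple has the higher reduction potential, so it is the cathode; Mg²⁺/Mg is oxidised at the anode.
E°cell = E°(cathode) − E°(anode) = (+0.58) − (-2.38) = +2.96 V.

+2.96 V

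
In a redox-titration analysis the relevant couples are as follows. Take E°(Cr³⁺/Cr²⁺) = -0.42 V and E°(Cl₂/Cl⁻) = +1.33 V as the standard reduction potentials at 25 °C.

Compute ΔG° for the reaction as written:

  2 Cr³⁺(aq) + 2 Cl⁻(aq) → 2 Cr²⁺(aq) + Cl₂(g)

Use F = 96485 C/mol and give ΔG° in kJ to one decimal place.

+337.7 kJ

As written, Cr³⁺/Cr²⁺ is reduced (cathode) and Cl₂/Cl⁻ is oxidised (anode), so E°cell = (-0.42) − (+1.33) = -1.75 V.
Balancing electrons gives n = 2.
ΔG° = −nFE° = −(2)(96485)(-1.75) = 337,698 J = +337.7 kJ.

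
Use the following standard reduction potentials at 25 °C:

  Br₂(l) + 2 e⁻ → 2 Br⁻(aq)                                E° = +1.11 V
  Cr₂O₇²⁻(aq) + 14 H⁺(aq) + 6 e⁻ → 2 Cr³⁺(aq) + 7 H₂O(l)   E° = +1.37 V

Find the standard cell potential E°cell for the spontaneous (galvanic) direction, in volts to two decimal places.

The Cr₂O₇²⁻/Cr³⁺ couple has the higher reduction potential, so it is the cathode; Br₂/Br⁻ is oxidised at the anode.
E°cell = E°(cathode) − E°(anode) = (+1.37) − (+1.11) = +0.26 V.
Since E°cell > 0, the reaction is spontaneous under standard conditions.

+0.26 V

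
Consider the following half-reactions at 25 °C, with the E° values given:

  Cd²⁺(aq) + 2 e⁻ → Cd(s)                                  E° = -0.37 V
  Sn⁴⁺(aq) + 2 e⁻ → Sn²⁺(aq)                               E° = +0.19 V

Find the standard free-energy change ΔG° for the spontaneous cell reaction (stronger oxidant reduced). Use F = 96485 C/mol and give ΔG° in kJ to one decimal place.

-108.1 kJ

Sn⁴⁺/Sn²⁺ (E° = +0.19 V) is the cathode; Cd²⁺/Cd (E° = -0.37 V) is the anode, so E°cell = +0.56 V.
Balancing electrons gives n = 2 (lcm of 2 and 2).
ΔG° = −nFE° = −(2)(96485)(+0.56) = -108,063 J = -108.1 kJ.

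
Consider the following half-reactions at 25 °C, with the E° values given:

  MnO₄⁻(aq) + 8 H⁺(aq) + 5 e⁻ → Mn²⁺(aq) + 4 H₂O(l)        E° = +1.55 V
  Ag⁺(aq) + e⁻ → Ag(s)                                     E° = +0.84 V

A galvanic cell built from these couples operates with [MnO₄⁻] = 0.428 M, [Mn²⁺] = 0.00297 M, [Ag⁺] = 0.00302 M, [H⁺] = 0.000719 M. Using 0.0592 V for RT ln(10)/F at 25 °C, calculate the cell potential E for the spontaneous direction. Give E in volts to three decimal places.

MnO₄⁻/Mn²⁺ is the cathode (higher E°), Ag⁺/Ag the anode: E°cell = +1.55 − (+0.84) = +0.71 V, n = 5.
Overall: MnO₄⁻(aq) + 8 H⁺(aq) + 5 Ag(s) → Mn²⁺(aq) + 4 H₂O(l) + 5 Ag⁺(aq)
Q = [Mn²⁺]·[Ag⁺]^5 / ([MnO₄⁻]·[H⁺]^8); log Q = 10.388.
E = E° − (0.0592/n) log Q = +0.71 − (0.0592/5)(10.388) = +0.587 V.

+0.587 V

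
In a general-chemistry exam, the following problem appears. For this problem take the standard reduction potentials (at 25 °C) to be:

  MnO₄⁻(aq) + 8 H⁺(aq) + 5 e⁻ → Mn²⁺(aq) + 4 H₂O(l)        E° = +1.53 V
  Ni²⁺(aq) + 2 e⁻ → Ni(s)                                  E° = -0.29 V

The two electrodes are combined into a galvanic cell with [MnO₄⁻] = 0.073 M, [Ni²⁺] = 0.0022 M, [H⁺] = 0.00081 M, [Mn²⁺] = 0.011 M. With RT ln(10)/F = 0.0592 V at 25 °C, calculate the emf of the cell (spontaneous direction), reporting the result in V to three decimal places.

MnO₄⁻/Mn²⁺ is the cathode (higher E°), Ni²⁺/Ni the anode: E°cell = +1.53 − (-0.29) = +1.82 V, n = 10.
Overall: 2 MnO₄⁻(aq) + 16 H⁺(aq) + 5 Ni(s) → 2 Mn²⁺(aq) + 8 H₂O(l) + 5 Ni²⁺(aq)
Q = [Mn²⁺]^2·[Ni²⁺]^5 / ([MnO₄⁻]^2·[H⁺]^16); log Q = 34.532.
E = E° − (0.0592/n) log Q = +1.82 − (0.0592/10)(34.532) = +1.616 V.

+1.616 V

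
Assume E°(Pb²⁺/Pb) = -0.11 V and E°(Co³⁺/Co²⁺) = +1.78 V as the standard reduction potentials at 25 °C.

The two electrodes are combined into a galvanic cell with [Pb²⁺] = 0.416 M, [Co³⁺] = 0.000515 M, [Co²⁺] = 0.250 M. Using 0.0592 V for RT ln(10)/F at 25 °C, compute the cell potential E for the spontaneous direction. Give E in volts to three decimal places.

Co³⁺/Co²⁺ is the cathode (higher E°), Pb²⁺/Pb the anode: E°cell = +1.78 − (-0.11) = +1.89 V, n = 2.
Overall: 2 Co³⁺(aq) + Pb(s) → 2 Co²⁺(aq) + Pb²⁺(aq)
Q = [Co²⁺]^2·[Pb²⁺] / ([Co³⁺]^2); log Q = 4.991.
E = E° − (0.0592/n) log Q = +1.89 − (0.0592/2)(4.991) = +1.742 V.

+1.742 V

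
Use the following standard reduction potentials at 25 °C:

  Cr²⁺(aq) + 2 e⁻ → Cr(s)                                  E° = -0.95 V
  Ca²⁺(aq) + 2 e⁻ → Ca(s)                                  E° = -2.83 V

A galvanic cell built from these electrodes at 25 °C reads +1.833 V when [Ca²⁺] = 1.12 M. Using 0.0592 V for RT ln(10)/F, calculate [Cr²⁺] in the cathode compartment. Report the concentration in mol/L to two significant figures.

0.029 M

Cr²⁺/Cr is the cathode, Ca²⁺/Ca the anode: E°cell = +1.88 V, n = 2.
Overall reaction: Cr²⁺(aq) + Ca(s) → Cr(s) + Ca²⁺(aq); Q = [Ca²⁺]^1/[Cr²⁺]^1.
From E = E° − (0.0592/n) log Q: log Q = (E° − E)·n/0.0592 = (+1.88 − (+1.833))·2/0.0592 = 1.5878.
So 1·log[Cr²⁺] = 1·log(1.12) − log Q = 0.0492 − (1.5878) = -1.5386; [Cr²⁺] = 10^(-1.5386) ≈ 0.029 M.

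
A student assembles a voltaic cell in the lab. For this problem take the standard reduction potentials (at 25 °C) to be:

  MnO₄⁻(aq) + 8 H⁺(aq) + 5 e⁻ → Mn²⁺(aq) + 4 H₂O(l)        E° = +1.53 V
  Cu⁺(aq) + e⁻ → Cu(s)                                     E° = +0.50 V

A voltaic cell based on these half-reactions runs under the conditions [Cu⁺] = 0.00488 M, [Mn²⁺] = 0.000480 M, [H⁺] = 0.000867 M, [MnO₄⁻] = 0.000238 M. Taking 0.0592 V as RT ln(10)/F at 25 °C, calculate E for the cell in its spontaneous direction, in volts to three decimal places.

+0.873 V

MnO₄⁻/Mn²⁺ is the cathode (higher E°), Cu⁺/Cu the anode: E°cell = +1.53 − (+0.50) = +1.03 V, n = 5.
Overall: MnO₄⁻(aq) + 8 H⁺(aq) + 5 Cu(s) → Mn²⁺(aq) + 4 H₂O(l) + 5 Cu⁺(aq)
Q = [Mn²⁺]·[Cu⁺]^5 / ([MnO₄⁻]·[H⁺]^8); log Q = 13.243.
E = E° − (0.0592/n) log Q = +1.03 − (0.0592/5)(13.243) = +0.873 V.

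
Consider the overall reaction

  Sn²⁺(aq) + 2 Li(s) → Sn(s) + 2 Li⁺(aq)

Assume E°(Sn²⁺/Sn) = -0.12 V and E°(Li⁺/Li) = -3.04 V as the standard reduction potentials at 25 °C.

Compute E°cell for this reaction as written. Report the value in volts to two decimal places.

The Sn²⁺/Sn couple has the higher reduction potential, so it is the cathode; Li⁺/Li is oxidised at the anode.
E°cell = E°(cathode) − E°(anode) = (-0.12) − (-3.04) = +2.92 V.
Since E°cell > 0, the reaction is spontaneous under standard conditions.

+2.92 V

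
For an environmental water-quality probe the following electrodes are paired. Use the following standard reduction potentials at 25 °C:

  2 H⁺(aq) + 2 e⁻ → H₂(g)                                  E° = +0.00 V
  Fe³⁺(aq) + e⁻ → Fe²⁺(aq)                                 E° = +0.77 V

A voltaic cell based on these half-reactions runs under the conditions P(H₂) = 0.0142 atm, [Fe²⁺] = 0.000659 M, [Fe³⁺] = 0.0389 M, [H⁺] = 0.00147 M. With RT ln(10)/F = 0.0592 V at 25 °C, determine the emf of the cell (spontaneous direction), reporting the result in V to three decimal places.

Fe³⁺/Fe²⁺ is the cathode (higher E°), H⁺/H₂ the anode: E°cell = +0.77 − (+0.00) = +0.77 V, n = 2.
Overall: 2 Fe³⁺(aq) + H₂(g) → 2 Fe²⁺(aq) + 2 H⁺(aq)
Q = [Fe²⁺]^2·[H⁺]^2 / ([Fe³⁺]^2·P(H₂)); log Q = -7.360.
E = E° − (0.0592/n) log Q = +0.77 − (0.0592/2)(-7.360) = +0.988 V.

+0.988 V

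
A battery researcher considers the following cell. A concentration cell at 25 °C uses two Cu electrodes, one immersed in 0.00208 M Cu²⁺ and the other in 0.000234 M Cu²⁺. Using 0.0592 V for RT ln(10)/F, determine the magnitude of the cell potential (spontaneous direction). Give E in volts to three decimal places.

For a concentration cell E°cell = 0. The 0.00208 M side is the cathode (reduction is favoured where [Cu²⁺] is higher).
With n = 2, E = −(0.0592/2) log([Cu²⁺]ₐₙ/[Cu²⁺]꜀ₐₜ) = −(0.0592/2) log(0.000234/0.00208) = −(0.0592/2)(-0.949) = +0.028 V.

+0.028 V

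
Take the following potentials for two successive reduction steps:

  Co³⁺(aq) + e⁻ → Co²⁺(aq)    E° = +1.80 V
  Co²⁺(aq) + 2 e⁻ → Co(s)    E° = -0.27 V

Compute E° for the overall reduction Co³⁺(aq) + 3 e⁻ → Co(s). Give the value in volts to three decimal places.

+0.420 V

Since ΔG° = −nFE° is additive over sequential reductions, n₃E°₃ = n₁E°₁ + n₂E°₂.
E°₃ = (1×+1.80 + 2×-0.27) / 3 = (+1.260) / 3 = +0.420 V.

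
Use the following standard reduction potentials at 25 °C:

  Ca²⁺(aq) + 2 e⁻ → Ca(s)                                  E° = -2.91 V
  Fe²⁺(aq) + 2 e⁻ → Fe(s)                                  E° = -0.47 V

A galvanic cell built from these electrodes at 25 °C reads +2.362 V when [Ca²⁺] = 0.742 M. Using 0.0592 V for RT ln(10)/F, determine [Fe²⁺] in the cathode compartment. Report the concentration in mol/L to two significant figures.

Fe²⁺/Fe is the cathode, Ca²⁺/Ca the anode: E°cell = +2.44 V, n = 2.
Overall reaction: Fe²⁺(aq) + Ca(s) → Fe(s) + Ca²⁺(aq); Q = [Ca²⁺]^1/[Fe²⁺]^1.
From E = E° − (0.0592/n) log Q: log Q = (E° − E)·n/0.0592 = (+2.44 − (+2.362))·2/0.0592 = 2.6351.
So 1·log[Fe²⁺] = 1·log(0.742) − log Q = -0.1296 − (2.6351) = -2.7647; [Fe²⁺] = 10^(-2.7647) ≈ 0.0017 M.

0.0017 M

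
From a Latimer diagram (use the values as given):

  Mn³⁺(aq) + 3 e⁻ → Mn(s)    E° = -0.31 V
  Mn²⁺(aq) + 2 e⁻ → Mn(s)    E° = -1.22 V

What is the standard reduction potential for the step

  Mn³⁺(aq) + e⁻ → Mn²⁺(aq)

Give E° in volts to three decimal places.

Sequential free energies add, so n₃E°₃ = n₁E°₁ + n₂E°₂.
With n₃ = 3, and the known step contributing 2×(-1.22) V, the unknown satisfies 1·E° = 3×(-0.31) − 2×(-1.22) = +1.510.
E° = +1.510 / 1 = +1.510 V.

+1.510 V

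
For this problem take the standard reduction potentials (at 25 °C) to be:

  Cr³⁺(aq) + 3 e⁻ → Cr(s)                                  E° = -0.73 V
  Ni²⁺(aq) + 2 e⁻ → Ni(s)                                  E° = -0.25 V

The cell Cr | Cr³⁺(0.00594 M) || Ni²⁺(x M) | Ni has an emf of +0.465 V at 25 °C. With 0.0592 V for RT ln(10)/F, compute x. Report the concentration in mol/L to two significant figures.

Ni²⁺/Ni is the cathode, Cr³⁺/Cr the anode: E°cell = +0.48 V, n = 6.
Overall reaction: 3 Ni²⁺(aq) + 2 Cr(s) → 3 Ni(s) + 2 Cr³⁺(aq); Q = [Cr³⁺]^2/[Ni²⁺]^3.
From E = E° − (0.0592/n) log Q: log Q = (E° − E)·n/0.0592 = (+0.48 − (+0.465))·6/0.0592 = 1.5203.
So 3·log[Ni²⁺] = 2·log(0.00594) − log Q = -4.4524 − (1.5203) = -5.9727; log[Ni²⁺] = -5.9727 / 3 = -1.9909; [Ni²⁺] = 10^(-1.9909) ≈ 0.010 M.

0.010 M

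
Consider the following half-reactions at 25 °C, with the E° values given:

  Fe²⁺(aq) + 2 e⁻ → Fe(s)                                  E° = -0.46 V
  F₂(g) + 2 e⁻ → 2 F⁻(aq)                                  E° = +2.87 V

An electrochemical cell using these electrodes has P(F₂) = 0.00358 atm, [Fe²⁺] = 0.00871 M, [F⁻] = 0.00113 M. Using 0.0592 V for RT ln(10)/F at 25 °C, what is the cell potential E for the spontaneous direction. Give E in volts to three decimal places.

F₂/F⁻ is the cathode (higher E°), Fe²⁺/Fe the anode: E°cell = +2.87 − (-0.46) = +3.33 V, n = 2.
Overall: F₂(g) + Fe(s) → 2 F⁻(aq) + Fe²⁺(aq)
Q = [F⁻]^2·[Fe²⁺] / (P(F₂)); log Q = -5.508.
E = E° − (0.0592/n) log Q = +3.33 − (0.0592/2)(-5.508) = +3.493 V.

+3.493 V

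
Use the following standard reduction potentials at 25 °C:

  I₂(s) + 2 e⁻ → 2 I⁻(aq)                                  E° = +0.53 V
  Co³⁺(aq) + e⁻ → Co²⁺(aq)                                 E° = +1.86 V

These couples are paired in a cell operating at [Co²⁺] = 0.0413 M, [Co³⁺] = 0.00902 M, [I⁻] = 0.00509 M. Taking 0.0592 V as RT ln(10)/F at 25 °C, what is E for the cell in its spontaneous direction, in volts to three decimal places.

+1.155 V

Co³⁺/Co²⁺ is the cathode (higher E°), I₂/I⁻ the anode: E°cell = +1.86 − (+0.53) = +1.33 V, n = 2.
Overall: 2 Co³⁺(aq) + 2 I⁻(aq) → 2 Co²⁺(aq) + I₂(s)
Q = [Co²⁺]^2 / ([Co³⁺]^2·[I⁻]^2); log Q = 5.908.
E = E° − (0.0592/n) log Q = +1.33 − (0.0592/2)(5.908) = +1.155 V.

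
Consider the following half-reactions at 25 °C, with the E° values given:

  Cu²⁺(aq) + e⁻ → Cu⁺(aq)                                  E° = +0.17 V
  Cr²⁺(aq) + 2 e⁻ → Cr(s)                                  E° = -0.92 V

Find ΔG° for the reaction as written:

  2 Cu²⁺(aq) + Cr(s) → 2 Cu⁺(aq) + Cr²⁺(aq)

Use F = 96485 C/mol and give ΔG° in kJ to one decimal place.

As written, Cu²⁺/Cu⁺ is reduced (cathode) and Cr²⁺/Cr is oxidised (anode), so E°cell = (+0.17) − (-0.92) = +1.09 V.
Balancing electrons gives n = 2.
ΔG° = −nFE° = −(2)(96485)(+1.09) = -210,337 J = -210.3 kJ.

-210.3 kJ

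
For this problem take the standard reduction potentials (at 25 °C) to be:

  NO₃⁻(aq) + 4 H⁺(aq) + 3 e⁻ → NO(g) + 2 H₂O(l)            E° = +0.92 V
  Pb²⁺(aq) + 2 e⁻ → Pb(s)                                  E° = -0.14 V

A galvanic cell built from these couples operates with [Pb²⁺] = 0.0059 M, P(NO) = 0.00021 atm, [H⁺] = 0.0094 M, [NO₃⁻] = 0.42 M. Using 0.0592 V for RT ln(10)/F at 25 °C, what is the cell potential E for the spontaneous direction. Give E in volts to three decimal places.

+1.031 V

NO₃⁻/NO is the cathode (higher E°), Pb²⁺/Pb the anode: E°cell = +0.92 − (-0.14) = +1.06 V, n = 6.
Overall: 2 NO₃⁻(aq) + 8 H⁺(aq) + 3 Pb(s) → 2 NO(g) + 4 H₂O(l) + 3 Pb²⁺(aq)
Q = P(NO)^2·[Pb²⁺]^3 / ([NO₃⁻]^2·[H⁺]^8); log Q = 2.925.
E = E° − (0.0592/n) log Q = +1.06 − (0.0592/6)(2.925) = +1.031 V.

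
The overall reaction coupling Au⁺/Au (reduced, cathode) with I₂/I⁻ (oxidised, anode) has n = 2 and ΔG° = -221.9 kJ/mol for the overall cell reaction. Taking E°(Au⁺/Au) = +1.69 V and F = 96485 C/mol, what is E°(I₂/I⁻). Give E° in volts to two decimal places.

E°cell = −ΔG°/(nF) = −(-221.9×10³)/((2)(96485)) = +1.150 V.
Since Au⁺/Au is the cathode and I₂/I⁻ the anode, E°cell = E°(Au⁺/Au) − E°(I₂/I⁻).
So E°(I₂/I⁻) = E°(Au⁺/Au) − E°cell = (+1.69) − (+1.150) = +0.54 V.

+0.54 V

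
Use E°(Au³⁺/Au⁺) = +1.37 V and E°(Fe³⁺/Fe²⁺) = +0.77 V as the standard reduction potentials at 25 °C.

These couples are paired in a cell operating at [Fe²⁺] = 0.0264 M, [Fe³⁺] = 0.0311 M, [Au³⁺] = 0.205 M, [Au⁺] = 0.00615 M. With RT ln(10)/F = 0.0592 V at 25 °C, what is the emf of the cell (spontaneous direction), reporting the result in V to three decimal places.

Au³⁺/Au⁺ is the cathode (higher E°), Fe³⁺/Fe²⁺ the anode: E°cell = +1.37 − (+0.77) = +0.60 V, n = 2.
Overall: Au³⁺(aq) + 2 Fe²⁺(aq) → Au⁺(aq) + 2 Fe³⁺(aq)
Q = [Au⁺]·[Fe³⁺]^2 / ([Au³⁺]·[Fe²⁺]^2); log Q = -1.381.
E = E° − (0.0592/n) log Q = +0.60 − (0.0592/2)(-1.381) = +0.641 V.

+0.641 V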